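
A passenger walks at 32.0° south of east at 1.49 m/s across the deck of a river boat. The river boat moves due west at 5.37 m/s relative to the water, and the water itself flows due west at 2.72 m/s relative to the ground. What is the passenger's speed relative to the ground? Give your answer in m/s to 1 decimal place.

6.9 m/s

In east/north components (m/s): passenger relative to river boat = (1.264, -0.790); river boat relative to water = (-5.370, 0.000); water relative to ground = (-2.720, 0.000).
Sum = (-6.826, -0.790) m/s.
Speed = |(-6.826, -0.790)| = 6.872 m/s.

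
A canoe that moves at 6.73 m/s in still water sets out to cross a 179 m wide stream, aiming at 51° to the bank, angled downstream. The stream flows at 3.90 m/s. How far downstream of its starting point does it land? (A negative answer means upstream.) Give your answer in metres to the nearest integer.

278 m

Perpendicular speed = 5.230 m/s; crossing time = 179 / 5.230 = 34.224 s.
Net downstream speed = 8.135 m/s.
Drift = 8.135 × 34.224 = 278.426 m (downstream).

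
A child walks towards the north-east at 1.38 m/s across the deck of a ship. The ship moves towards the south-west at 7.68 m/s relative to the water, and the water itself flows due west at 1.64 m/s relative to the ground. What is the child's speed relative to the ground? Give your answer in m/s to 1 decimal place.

In east/north components (m/s): child relative to ship = (0.976, 0.976); ship relative to water = (-5.431, -5.431); water relative to ground = (-1.640, 0.000).
Sum = (-6.095, -4.455) m/s.
Speed = |(-6.095, -4.455)| = 7.549 m/s.

7.5 m/s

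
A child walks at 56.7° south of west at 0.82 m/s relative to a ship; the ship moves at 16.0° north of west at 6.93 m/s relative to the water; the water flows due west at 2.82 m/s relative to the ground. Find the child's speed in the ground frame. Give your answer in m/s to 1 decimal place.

10.0 m/s

In east/north components (m/s): child relative to ship = (-0.450, -0.685); ship relative to water = (-6.662, 1.910); water relative to ground = (-2.820, 0.000).
Sum = (-9.932, 1.225) m/s.
Speed = |(-9.932, 1.225)| = 10.007 m/s.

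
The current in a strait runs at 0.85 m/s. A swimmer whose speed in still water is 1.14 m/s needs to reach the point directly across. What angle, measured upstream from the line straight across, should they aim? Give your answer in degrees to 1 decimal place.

48.2°

To cancel the current, the upstream component of the swimmer's velocity must equal the flow: 1.14 sin θ = 0.85.
sin θ = 0.85 / 1.14 = 0.7456.
θ = arcsin(0.7456) = 48.212°.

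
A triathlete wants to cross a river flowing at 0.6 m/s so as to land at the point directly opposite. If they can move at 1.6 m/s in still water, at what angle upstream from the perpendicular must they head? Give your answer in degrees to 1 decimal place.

To cancel the current, the upstream component of the triathlete's velocity must equal the flow: 1.6 sin θ = 0.6.
sin θ = 0.6 / 1.6 = 0.3750.
θ = arcsin(0.3750) = 22.024°.

22.0°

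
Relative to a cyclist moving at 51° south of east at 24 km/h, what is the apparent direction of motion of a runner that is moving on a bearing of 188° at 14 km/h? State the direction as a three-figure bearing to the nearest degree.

Taking east as x and north as y: runner velocity = (-1.948, -13.864) km/h; cyclist velocity = (15.104, -18.652) km/h.
Velocity of runner relative to cyclist = (-1.948, -13.864) − (15.104, -18.652) = (-17.052, 4.788) km/h.
Bearing = atan2(-17.05, 4.79) = 285.68° clockwise from north.

286°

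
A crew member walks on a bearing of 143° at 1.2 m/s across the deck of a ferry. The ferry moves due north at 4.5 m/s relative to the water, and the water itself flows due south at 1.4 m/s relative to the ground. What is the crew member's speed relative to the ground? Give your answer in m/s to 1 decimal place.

2.3 m/s

In east/north components (m/s): crew member relative to ferry = (0.722, -0.958); ferry relative to water = (0.000, 4.500); water relative to ground = (0.000, -1.400).
Sum = (0.722, 2.142) m/s.
Speed = |(0.722, 2.142)| = 2.260 m/s.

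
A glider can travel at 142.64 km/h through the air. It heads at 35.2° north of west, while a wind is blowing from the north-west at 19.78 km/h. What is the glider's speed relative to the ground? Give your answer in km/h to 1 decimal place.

Taking east as x and north as y: velocity relative to the air = (-116.558, 82.222) km/h; the air relative to ground = (13.987, -13.987) km/h.
Velocity relative to ground = (-116.558, 82.222) + (13.987, -13.987) = (-102.571, 68.236) km/h.
Speed = |(-102.571, 68.236)| = 123.195 km/h.

123.2 km/h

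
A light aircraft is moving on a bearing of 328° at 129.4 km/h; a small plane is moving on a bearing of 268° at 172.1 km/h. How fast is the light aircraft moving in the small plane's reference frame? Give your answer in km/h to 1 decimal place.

155.2 km/h

Taking east as x and north as y: light aircraft velocity = (-68.572, 109.737) km/h; small plane velocity = (-171.995, -6.006) km/h.
Velocity of light aircraft relative to small plane = (-68.572, 109.737) − (-171.995, -6.006) = (103.424, 115.744) km/h.
Magnitude = |(103.424, 115.744)| = 155.219 km/h.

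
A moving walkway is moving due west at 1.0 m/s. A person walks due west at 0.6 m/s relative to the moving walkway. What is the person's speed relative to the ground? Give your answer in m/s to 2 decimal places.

1.60 m/s

Taking east as x and north as y: moving walkway velocity = (-1.000, 0.000) m/s; person velocity relative to moving walkway = (-0.600, 0.000) m/s.
Velocity relative to ground = (-1.000, 0.000) + (-0.600, 0.000) = (-1.600, 0.000) m/s.
Speed = |(-1.600, 0.000)| = 1.600 m/s.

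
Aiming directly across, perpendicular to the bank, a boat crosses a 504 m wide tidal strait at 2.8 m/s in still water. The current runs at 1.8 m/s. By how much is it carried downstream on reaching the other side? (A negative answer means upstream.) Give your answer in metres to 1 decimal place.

Perpendicular speed = 2.800 m/s; crossing time = 504 / 2.800 = 180.000 s.
Net downstream speed = 1.800 m/s.
Drift = 1.800 × 180.000 = 324.000 m (downstream).

324.0 m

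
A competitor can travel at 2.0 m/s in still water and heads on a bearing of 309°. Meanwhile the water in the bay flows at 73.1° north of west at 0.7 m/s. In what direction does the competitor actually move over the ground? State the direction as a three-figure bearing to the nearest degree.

Taking east as x and north as y: velocity relative to the water = (-1.554, 1.259) m/s; the water relative to ground = (-0.203, 0.670) m/s.
Velocity relative to ground = (-1.554, 1.259) + (-0.203, 0.670) = (-1.758, 1.928) m/s.
Bearing = atan2(-1.76, 1.93) = 317.65° clockwise from north.

318°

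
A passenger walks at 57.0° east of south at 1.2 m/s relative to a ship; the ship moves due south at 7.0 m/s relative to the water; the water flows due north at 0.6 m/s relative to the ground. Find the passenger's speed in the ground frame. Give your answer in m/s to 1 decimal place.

In east/north components (m/s): passenger relative to ship = (1.006, -0.654); ship relative to water = (0.000, -7.000); water relative to ground = (0.000, 0.600).
Sum = (1.006, -7.054) m/s.
Speed = |(1.006, -7.054)| = 7.125 m/s.

7.1 m/s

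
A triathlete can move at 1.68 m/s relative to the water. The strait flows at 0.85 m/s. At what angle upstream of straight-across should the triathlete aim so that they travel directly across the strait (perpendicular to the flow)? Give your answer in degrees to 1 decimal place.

30.4°

To cancel the current, the upstream component of the triathlete's velocity must equal the flow: 1.68 sin θ = 0.85.
sin θ = 0.85 / 1.68 = 0.5060.
θ = arcsin(0.5060) = 30.395°.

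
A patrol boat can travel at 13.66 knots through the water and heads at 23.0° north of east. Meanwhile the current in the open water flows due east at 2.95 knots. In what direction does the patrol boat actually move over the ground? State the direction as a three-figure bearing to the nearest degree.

Taking east as x and north as y: velocity relative to the water = (12.574, 5.337) knots; the water relative to ground = (2.950, 0.000) knots.
Velocity relative to ground = (12.574, 5.337) + (2.950, 0.000) = (15.524, 5.337) knots.
Bearing = atan2(15.52, 5.34) = 71.03° clockwise from north.

071°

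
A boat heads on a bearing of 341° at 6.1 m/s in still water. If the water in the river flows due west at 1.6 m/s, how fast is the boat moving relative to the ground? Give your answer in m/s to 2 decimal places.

Taking east as x and north as y: velocity relative to the water = (-1.986, 5.768) m/s; the water relative to ground = (-1.600, 0.000) m/s.
Velocity relative to ground = (-1.986, 5.768) + (-1.600, 0.000) = (-3.586, 5.768) m/s.
Speed = |(-3.586, 5.768)| = 6.792 m/s.

6.79 m/s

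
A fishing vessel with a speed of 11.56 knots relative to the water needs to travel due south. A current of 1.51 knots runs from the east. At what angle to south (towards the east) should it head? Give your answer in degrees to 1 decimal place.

The current pushes perpendicular to the desired track; the heading must have a component into the current equal to 1.51 knots: 11.56 sin θ = 1.51.
sin θ = 0.1306, so θ = 7.506°.

7.5°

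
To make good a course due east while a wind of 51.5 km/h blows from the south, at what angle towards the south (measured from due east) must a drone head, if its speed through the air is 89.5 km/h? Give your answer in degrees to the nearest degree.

The wind pushes perpendicular to the desired track; the heading must have a component into the wind equal to 51.5 km/h: 89.5 sin θ = 51.5.
sin θ = 0.5754, so θ = 35.129°.

35°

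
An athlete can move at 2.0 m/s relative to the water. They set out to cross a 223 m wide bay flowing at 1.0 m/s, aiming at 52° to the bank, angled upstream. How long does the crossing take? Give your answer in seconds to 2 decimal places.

141.50 s

The component of the athlete's velocity perpendicular to the bank is 2.0 × sin 52° = 1.576 m/s.
Only the cross-stream component determines the crossing time; the current contributes nothing perpendicular to the bank.
Time = 223 / 1.576 = 141.496 s.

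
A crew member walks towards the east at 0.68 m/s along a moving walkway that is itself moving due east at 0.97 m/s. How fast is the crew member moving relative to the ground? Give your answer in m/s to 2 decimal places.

1.65 m/s

Taking east as x and north as y: moving walkway velocity = (0.970, 0.000) m/s; crew member velocity relative to moving walkway = (0.680, 0.000) m/s.
Velocity relative to ground = (0.970, 0.000) + (0.680, 0.000) = (1.650, 0.000) m/s.
Speed = |(1.650, 0.000)| = 1.650 m/s.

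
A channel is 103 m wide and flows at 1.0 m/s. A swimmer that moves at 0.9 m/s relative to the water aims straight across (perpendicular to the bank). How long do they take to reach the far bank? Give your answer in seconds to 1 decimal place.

The component of the swimmer's velocity perpendicular to the bank is 0.9 m/s.
Only the cross-stream component determines the crossing time; the current contributes nothing perpendicular to the bank.
Time = 103 / 0.900 = 114.444 s.

114.4 s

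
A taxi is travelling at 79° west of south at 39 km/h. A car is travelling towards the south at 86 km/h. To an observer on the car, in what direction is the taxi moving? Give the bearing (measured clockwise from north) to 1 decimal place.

Taking east as x and north as y: taxi velocity = (-38.283, -7.442) km/h; car velocity = (0.000, -86.000) km/h.
Velocity of taxi relative to car = (-38.283, -7.442) − (0.000, -86.000) = (-38.283, 78.558) km/h.
Bearing = atan2(-38.28, 78.56) = 334.02° clockwise from north.

334.0°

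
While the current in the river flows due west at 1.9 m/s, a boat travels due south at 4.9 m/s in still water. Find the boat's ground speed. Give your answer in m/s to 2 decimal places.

5.26 m/s

Taking east as x and north as y: velocity relative to the water = (0.000, -4.900) m/s; the water relative to ground = (-1.900, 0.000) m/s.
Velocity relative to ground = (0.000, -4.900) + (-1.900, 0.000) = (-1.900, -4.900) m/s.
Speed = |(-1.900, -4.900)| = 5.255 m/s.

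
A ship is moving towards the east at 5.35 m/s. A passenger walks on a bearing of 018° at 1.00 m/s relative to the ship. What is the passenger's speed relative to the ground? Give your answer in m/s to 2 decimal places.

Taking east as x and north as y: ship velocity = (5.350, 0.000) m/s; passenger velocity relative to ship = (0.309, 0.951) m/s.
Velocity relative to ground = (5.350, 0.000) + (0.309, 0.951) = (5.659, 0.951) m/s.
Speed = |(5.659, 0.951)| = 5.738 m/s.

5.74 m/s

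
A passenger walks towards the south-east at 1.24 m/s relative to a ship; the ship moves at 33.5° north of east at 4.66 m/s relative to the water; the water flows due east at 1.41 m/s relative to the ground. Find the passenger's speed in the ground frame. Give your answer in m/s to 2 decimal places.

In east/north components (m/s): passenger relative to ship = (0.877, -0.877); ship relative to water = (3.886, 2.572); water relative to ground = (1.410, 0.000).
Sum = (6.173, 1.695) m/s.
Speed = |(6.173, 1.695)| = 6.401 m/s.

6.40 m/s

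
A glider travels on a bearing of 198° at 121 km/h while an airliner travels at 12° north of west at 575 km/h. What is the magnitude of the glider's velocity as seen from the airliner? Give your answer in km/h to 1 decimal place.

575.1 km/h

Taking east as x and north as y: glider velocity = (-37.391, -115.078) km/h; airliner velocity = (-562.435, 119.549) km/h.
Velocity of glider relative to airliner = (-37.391, -115.078) − (-562.435, 119.549) = (525.044, -234.627) km/h.
Magnitude = |(525.044, -234.627)| = 575.083 km/h.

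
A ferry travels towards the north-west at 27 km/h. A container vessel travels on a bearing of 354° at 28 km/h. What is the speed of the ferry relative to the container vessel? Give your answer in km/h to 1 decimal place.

18.4 km/h

Taking east as x and north as y: ferry velocity = (-19.092, 19.092) km/h; container vessel velocity = (-2.927, 27.847) km/h.
Velocity of ferry relative to container vessel = (-19.092, 19.092) − (-2.927, 27.847) = (-16.165, -8.755) km/h.
Magnitude = |(-16.165, -8.755)| = 18.384 km/h.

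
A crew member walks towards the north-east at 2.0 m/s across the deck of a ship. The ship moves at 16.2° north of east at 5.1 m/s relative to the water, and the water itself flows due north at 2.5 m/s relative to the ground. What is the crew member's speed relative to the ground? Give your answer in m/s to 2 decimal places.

In east/north components (m/s): crew member relative to ship = (1.414, 1.414); ship relative to water = (4.897, 1.423); water relative to ground = (0.000, 2.500).
Sum = (6.312, 5.337) m/s.
Speed = |(6.312, 5.337)| = 8.266 m/s.

8.27 m/s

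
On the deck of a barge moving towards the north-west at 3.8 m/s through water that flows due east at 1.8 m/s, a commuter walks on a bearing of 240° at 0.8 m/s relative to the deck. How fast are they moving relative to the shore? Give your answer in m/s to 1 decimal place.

2.8 m/s

In east/north components (m/s): commuter relative to barge = (-0.693, -0.400); barge relative to water = (-2.687, 2.687); water relative to ground = (1.800, 0.000).
Sum = (-1.580, 2.287) m/s.
Speed = |(-1.580, 2.287)| = 2.780 m/s.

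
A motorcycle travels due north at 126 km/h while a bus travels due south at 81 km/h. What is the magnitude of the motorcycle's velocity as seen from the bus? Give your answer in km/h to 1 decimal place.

207.0 km/h

Taking east as x and north as y: motorcycle velocity = (0.000, 126.000) km/h; bus velocity = (0.000, -81.000) km/h.
Velocity of motorcycle relative to bus = (0.000, 126.000) − (0.000, -81.000) = (0.000, 207.000) km/h.
Magnitude = |(0.000, 207.000)| = 207.000 km/h.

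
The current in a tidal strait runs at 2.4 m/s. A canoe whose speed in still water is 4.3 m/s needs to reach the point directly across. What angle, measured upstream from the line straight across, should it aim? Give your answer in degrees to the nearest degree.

To cancel the current, the upstream component of the canoe's velocity must equal the flow: 4.3 sin θ = 2.4.
sin θ = 2.4 / 4.3 = 0.5581.
θ = arcsin(0.5581) = 33.927°.

34°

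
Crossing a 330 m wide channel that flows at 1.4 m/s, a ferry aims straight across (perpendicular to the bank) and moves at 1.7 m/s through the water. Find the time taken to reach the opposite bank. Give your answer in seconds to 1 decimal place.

The component of the ferry's velocity perpendicular to the bank is 1.7 m/s.
Only the cross-stream component determines the crossing time; the current contributes nothing perpendicular to the bank.
Time = 330 / 1.700 = 194.118 s.

194.1 s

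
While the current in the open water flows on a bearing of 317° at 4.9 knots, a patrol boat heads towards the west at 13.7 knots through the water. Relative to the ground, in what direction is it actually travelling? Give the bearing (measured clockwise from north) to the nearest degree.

Taking east as x and north as y: velocity relative to the water = (-13.700, 0.000) knots; the water relative to ground = (-3.342, 3.584) knots.
Velocity relative to ground = (-13.700, 0.000) + (-3.342, 3.584) = (-17.042, 3.584) knots.
Bearing = atan2(-17.04, 3.58) = 281.88° clockwise from north.

282°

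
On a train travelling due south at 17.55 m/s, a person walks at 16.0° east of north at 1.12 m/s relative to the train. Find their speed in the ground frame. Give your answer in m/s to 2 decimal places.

Taking east as x and north as y: train velocity = (0.000, -17.550) m/s; person velocity relative to train = (0.309, 1.077) m/s.
Velocity relative to ground = (0.000, -17.550) + (0.309, 1.077) = (0.309, -16.473) m/s.
Speed = |(0.309, -16.473)| = 16.476 m/s.

16.48 m/s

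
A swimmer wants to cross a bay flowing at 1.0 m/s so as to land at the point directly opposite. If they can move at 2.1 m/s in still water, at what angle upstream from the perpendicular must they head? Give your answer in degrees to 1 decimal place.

28.4°

To cancel the current, the upstream component of the swimmer's velocity must equal the flow: 2.1 sin θ = 1.0.
sin θ = 1.0 / 2.1 = 0.4762.
θ = arcsin(0.4762) = 28.437°.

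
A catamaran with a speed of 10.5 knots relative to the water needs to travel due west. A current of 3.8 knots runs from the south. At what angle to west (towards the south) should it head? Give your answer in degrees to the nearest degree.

21°

The current pushes perpendicular to the desired track; the heading must have a component into the current equal to 3.8 knots: 10.5 sin θ = 3.8.
sin θ = 0.3619, so θ = 21.217°.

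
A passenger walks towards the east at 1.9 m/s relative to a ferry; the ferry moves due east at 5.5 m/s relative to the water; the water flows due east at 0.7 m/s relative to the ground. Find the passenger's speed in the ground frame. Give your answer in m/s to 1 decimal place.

8.1 m/s

In east/north components (m/s): passenger relative to ferry = (1.900, 0.000); ferry relative to water = (5.500, 0.000); water relative to ground = (0.700, 0.000).
Sum = (8.100, 0.000) m/s.
Speed = |(8.100, 0.000)| = 8.100 m/s.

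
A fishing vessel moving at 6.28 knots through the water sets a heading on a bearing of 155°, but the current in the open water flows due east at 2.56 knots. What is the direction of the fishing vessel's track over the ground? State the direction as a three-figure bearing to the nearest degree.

138°

Taking east as x and north as y: velocity relative to the water = (2.654, -5.692) knots; the water relative to ground = (2.560, 0.000) knots.
Velocity relative to ground = (2.654, -5.692) + (2.560, 0.000) = (5.214, -5.692) knots.
Bearing = atan2(5.21, -5.69) = 137.51° clockwise from north.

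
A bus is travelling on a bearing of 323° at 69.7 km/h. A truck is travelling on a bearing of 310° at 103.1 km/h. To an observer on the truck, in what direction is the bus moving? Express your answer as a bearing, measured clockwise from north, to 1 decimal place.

106.0°

Taking east as x and north as y: bus velocity = (-41.947, 55.665) km/h; truck velocity = (-78.979, 66.271) km/h.
Velocity of bus relative to truck = (-41.947, 55.665) − (-78.979, 66.271) = (37.033, -10.607) km/h.
Bearing = atan2(37.03, -10.61) = 105.98° clockwise from north.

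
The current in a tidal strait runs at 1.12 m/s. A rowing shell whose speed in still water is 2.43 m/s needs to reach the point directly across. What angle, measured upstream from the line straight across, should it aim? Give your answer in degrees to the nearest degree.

To cancel the current, the upstream component of the rowing shell's velocity must equal the flow: 2.43 sin θ = 1.12.
sin θ = 1.12 / 2.43 = 0.4609.
θ = arcsin(0.4609) = 27.446°.

27°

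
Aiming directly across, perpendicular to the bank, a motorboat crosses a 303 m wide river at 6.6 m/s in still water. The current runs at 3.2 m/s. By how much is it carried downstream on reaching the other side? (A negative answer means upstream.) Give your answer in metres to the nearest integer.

Perpendicular speed = 6.600 m/s; crossing time = 303 / 6.600 = 45.909 s.
Net downstream speed = 3.200 m/s.
Drift = 3.200 × 45.909 = 146.909 m (downstream).

147 m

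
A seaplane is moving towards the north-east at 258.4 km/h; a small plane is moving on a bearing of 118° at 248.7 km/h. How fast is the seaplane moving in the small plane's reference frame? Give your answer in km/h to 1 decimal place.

Taking east as x and north as y: seaplane velocity = (182.716, 182.716) km/h; small plane velocity = (219.589, -116.758) km/h.
Velocity of seaplane relative to small plane = (182.716, 182.716) − (219.589, -116.758) = (-36.873, 299.474) km/h.
Magnitude = |(-36.873, 299.474)| = 301.735 km/h.

301.7 km/h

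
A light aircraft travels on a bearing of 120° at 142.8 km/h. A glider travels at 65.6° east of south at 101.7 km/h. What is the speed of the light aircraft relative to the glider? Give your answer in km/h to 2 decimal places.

42.75 km/h

Taking east as x and north as y: light aircraft velocity = (123.668, -71.400) km/h; glider velocity = (92.617, -42.013) km/h.
Velocity of light aircraft relative to glider = (123.668, -71.400) − (92.617, -42.013) = (31.052, -29.387) km/h.
Magnitude = |(31.052, -29.387)| = 42.753 km/h.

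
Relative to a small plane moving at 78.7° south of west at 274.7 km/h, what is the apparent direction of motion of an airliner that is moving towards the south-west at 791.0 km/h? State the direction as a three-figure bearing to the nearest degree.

Taking east as x and north as y: airliner velocity = (-559.321, -559.321) km/h; small plane velocity = (-53.826, -269.375) km/h.
Velocity of airliner relative to small plane = (-559.321, -559.321) − (-53.826, -269.375) = (-505.495, -289.947) km/h.
Bearing = atan2(-505.50, -289.95) = 240.16° clockwise from north.

240°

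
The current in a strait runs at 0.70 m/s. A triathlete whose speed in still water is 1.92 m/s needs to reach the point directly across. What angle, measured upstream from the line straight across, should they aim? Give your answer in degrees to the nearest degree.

To cancel the current, the upstream component of the triathlete's velocity must equal the flow: 1.92 sin θ = 0.70.
sin θ = 0.70 / 1.92 = 0.3646.
θ = arcsin(0.3646) = 21.382°.

21°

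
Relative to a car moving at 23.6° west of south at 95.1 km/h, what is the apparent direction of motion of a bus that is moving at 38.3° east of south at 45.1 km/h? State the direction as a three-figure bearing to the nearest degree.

052°

Taking east as x and north as y: bus velocity = (27.952, -35.393) km/h; car velocity = (-38.073, -87.146) km/h.
Velocity of bus relative to car = (27.952, -35.393) − (-38.073, -87.146) = (66.025, 51.753) km/h.
Bearing = atan2(66.03, 51.75) = 51.91° clockwise from north.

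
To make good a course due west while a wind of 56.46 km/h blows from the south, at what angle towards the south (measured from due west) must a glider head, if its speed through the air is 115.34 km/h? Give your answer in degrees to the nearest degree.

29°

The wind pushes perpendicular to the desired track; the heading must have a component into the wind equal to 56.46 km/h: 115.34 sin θ = 56.46.
sin θ = 0.4895, so θ = 29.308°.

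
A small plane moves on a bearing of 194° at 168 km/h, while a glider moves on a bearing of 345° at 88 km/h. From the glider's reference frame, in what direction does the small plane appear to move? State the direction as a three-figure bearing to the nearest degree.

Taking east as x and north as y: small plane velocity = (-40.643, -163.010) km/h; glider velocity = (-22.776, 85.001) km/h.
Velocity of small plane relative to glider = (-40.643, -163.010) − (-22.776, 85.001) = (-17.867, -248.011) km/h.
Bearing = atan2(-17.87, -248.01) = 184.12° clockwise from north.

184°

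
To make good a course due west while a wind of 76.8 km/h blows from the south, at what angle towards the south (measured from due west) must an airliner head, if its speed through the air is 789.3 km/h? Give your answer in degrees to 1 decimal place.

5.6°

The wind pushes perpendicular to the desired track; the heading must have a component into the wind equal to 76.8 km/h: 789.3 sin θ = 76.8.
sin θ = 0.0973, so θ = 5.584°.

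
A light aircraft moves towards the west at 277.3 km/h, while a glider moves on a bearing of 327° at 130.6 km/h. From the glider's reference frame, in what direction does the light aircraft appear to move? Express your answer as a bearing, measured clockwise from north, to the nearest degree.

Taking east as x and north as y: light aircraft velocity = (-277.300, 0.000) km/h; glider velocity = (-71.130, 109.530) km/h.
Velocity of light aircraft relative to glider = (-277.300, 0.000) − (-71.130, 109.530) = (-206.170, -109.530) km/h.
Bearing = atan2(-206.17, -109.53) = 242.02° clockwise from north.

242°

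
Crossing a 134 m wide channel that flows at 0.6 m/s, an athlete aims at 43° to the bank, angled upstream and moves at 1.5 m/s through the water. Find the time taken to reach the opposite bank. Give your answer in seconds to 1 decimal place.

131.0 s

The component of the athlete's velocity perpendicular to the bank is 1.5 × sin 43° = 1.023 m/s.
The flow acts along the bank and has no component across it.
Time = 134 / 1.023 = 130.988 s.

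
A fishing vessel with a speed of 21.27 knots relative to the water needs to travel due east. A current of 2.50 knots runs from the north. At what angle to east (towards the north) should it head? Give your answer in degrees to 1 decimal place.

The current pushes perpendicular to the desired track; the heading must have a component into the current equal to 2.50 knots: 21.27 sin θ = 2.50.
sin θ = 0.1175, so θ = 6.750°.

6.7°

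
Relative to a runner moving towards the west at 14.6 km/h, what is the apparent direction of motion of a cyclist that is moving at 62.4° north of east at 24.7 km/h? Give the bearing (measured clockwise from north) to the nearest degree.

Taking east as x and north as y: cyclist velocity = (11.443, 21.889) km/h; runner velocity = (-14.600, 0.000) km/h.
Velocity of cyclist relative to runner = (11.443, 21.889) − (-14.600, 0.000) = (26.043, 21.889) km/h.
Bearing = atan2(26.04, 21.89) = 49.95° clockwise from north.

050°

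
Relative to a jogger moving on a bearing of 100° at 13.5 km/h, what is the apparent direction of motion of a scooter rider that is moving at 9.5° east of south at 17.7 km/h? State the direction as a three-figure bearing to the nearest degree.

214°

Taking east as x and north as y: scooter rider velocity = (2.921, -17.457) km/h; jogger velocity = (13.295, -2.344) km/h.
Velocity of scooter rider relative to jogger = (2.921, -17.457) − (13.295, -2.344) = (-10.374, -15.113) km/h.
Bearing = atan2(-10.37, -15.11) = 214.47° clockwise from north.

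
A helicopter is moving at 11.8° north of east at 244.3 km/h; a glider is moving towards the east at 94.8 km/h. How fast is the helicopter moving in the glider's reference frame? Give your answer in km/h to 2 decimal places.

152.74 km/h

Taking east as x and north as y: helicopter velocity = (239.137, 49.958) km/h; glider velocity = (94.800, 0.000) km/h.
Velocity of helicopter relative to glider = (239.137, 49.958) − (94.800, 0.000) = (144.337, 49.958) km/h.
Magnitude = |(144.337, 49.958)| = 152.739 km/h.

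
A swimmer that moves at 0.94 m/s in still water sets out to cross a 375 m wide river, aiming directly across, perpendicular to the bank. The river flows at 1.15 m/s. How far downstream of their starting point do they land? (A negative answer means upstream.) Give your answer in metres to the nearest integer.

459 m

Perpendicular speed = 0.940 m/s; crossing time = 375 / 0.940 = 398.936 s.
Net downstream speed = 1.150 m/s.
Drift = 1.150 × 398.936 = 458.777 m (downstream).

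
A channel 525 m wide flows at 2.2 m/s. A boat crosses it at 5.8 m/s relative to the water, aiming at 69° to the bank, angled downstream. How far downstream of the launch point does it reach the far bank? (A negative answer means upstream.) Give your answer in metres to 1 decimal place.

Perpendicular speed = 5.415 m/s; crossing time = 525 / 5.415 = 96.957 s.
Net downstream speed = 4.279 m/s.
Drift = 4.279 × 96.957 = 414.834 m (downstream).

414.8 m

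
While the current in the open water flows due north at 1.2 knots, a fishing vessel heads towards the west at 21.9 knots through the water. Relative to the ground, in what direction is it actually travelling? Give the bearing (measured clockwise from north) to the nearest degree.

Taking east as x and north as y: velocity relative to the water = (-21.900, 0.000) knots; the water relative to ground = (0.000, 1.200) knots.
Velocity relative to ground = (-21.900, 0.000) + (0.000, 1.200) = (-21.900, 1.200) knots.
Bearing = atan2(-21.90, 1.20) = 273.14° clockwise from north.

273°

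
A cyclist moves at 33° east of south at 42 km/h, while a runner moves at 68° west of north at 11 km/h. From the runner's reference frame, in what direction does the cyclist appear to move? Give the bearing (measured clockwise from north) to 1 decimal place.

Taking east as x and north as y: cyclist velocity = (22.875, -35.224) km/h; runner velocity = (-10.199, 4.121) km/h.
Velocity of cyclist relative to runner = (22.875, -35.224) − (-10.199, 4.121) = (33.074, -39.345) km/h.
Bearing = atan2(33.07, -39.34) = 139.95° clockwise from north.

139.9°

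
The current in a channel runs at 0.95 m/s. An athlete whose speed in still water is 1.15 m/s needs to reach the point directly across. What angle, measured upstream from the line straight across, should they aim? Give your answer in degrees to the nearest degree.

To cancel the current, the upstream component of the athlete's velocity must equal the flow: 1.15 sin θ = 0.95.
sin θ = 0.95 / 1.15 = 0.8261.
θ = arcsin(0.8261) = 55.699°.

56°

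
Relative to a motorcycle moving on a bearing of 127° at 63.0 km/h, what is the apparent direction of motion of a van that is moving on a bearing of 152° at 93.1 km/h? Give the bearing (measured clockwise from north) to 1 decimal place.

Taking east as x and north as y: van velocity = (43.708, -82.202) km/h; motorcycle velocity = (50.314, -37.914) km/h.
Velocity of van relative to motorcycle = (43.708, -82.202) − (50.314, -37.914) = (-6.606, -44.288) km/h.
Bearing = atan2(-6.61, -44.29) = 188.48° clockwise from north.

188.5°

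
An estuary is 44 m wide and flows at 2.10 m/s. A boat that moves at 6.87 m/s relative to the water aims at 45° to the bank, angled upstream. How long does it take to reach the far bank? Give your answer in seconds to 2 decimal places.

The component of the boat's velocity perpendicular to the bank is 6.87 × sin 45° = 4.858 m/s.
The flow acts along the bank and has no component across it.
Time = 44 / 4.858 = 9.058 s.

9.06 s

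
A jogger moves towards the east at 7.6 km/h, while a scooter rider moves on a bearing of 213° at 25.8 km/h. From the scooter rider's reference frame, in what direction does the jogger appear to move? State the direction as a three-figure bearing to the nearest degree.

Taking east as x and north as y: jogger velocity = (7.600, 0.000) km/h; scooter rider velocity = (-14.052, -21.638) km/h.
Velocity of jogger relative to scooter rider = (7.600, 0.000) − (-14.052, -21.638) = (21.652, 21.638) km/h.
Bearing = atan2(21.65, 21.64) = 45.02° clockwise from north.

045°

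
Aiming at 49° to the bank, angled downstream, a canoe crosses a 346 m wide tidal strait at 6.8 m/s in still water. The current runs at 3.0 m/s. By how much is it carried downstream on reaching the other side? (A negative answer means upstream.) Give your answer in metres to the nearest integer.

503 m

Perpendicular speed = 5.132 m/s; crossing time = 346 / 5.132 = 67.420 s.
Net downstream speed = 7.461 m/s.
Drift = 7.461 × 67.420 = 503.033 m (downstream).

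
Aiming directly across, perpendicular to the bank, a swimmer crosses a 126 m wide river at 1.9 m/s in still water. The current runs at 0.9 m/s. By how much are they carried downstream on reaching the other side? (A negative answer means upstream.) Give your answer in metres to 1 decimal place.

59.7 m

Perpendicular speed = 1.900 m/s; crossing time = 126 / 1.900 = 66.316 s.
Net downstream speed = 0.900 m/s.
Drift = 0.900 × 66.316 = 59.684 m (downstream).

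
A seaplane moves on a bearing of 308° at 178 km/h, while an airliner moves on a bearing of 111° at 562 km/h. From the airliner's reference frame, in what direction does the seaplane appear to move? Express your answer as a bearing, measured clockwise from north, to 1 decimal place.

295.1°

Taking east as x and north as y: seaplane velocity = (-140.266, 109.588) km/h; airliner velocity = (524.672, -201.403) km/h.
Velocity of seaplane relative to airliner = (-140.266, 109.588) − (524.672, -201.403) = (-664.938, 310.991) km/h.
Bearing = atan2(-664.94, 310.99) = 295.07° clockwise from north.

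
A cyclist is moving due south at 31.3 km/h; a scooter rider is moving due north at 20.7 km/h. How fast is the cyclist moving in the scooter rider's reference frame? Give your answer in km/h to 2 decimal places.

52.00 km/h

Taking east as x and north as y: cyclist velocity = (0.000, -31.300) km/h; scooter rider velocity = (0.000, 20.700) km/h.
Velocity of cyclist relative to scooter rider = (0.000, -31.300) − (0.000, 20.700) = (0.000, -52.000) km/h.
Magnitude = |(0.000, -52.000)| = 52.000 km/h.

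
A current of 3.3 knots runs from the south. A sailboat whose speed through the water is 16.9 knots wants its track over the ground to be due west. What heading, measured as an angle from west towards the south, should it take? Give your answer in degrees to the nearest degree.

The current pushes perpendicular to the desired track; the heading must have a component into the current equal to 3.3 knots: 16.9 sin θ = 3.3.
sin θ = 0.1953, so θ = 11.260°.

11°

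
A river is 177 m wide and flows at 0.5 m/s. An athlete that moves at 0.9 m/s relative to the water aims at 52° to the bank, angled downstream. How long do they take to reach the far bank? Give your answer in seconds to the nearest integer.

The component of the athlete's velocity perpendicular to the bank is 0.9 × sin 52° = 0.709 m/s.
Only the cross-stream component determines the crossing time; the current contributes nothing perpendicular to the bank.
Time = 177 / 0.709 = 249.574 s.

250 s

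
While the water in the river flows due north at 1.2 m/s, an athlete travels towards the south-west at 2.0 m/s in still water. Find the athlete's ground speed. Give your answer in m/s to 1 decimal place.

Taking east as x and north as y: velocity relative to the water = (-1.414, -1.414) m/s; the water relative to ground = (0.000, 1.200) m/s.
Velocity relative to ground = (-1.414, -1.414) + (0.000, 1.200) = (-1.414, -0.214) m/s.
Speed = |(-1.414, -0.214)| = 1.430 m/s.

1.4 m/s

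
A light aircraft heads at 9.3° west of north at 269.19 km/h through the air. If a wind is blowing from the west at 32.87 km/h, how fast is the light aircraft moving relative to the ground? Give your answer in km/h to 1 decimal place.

Taking east as x and north as y: velocity relative to the air = (-43.502, 265.652) km/h; the air relative to ground = (32.870, 0.000) km/h.
Velocity relative to ground = (-43.502, 265.652) + (32.870, 0.000) = (-10.632, 265.652) km/h.
Speed = |(-10.632, 265.652)| = 265.864 km/h.

265.9 km/h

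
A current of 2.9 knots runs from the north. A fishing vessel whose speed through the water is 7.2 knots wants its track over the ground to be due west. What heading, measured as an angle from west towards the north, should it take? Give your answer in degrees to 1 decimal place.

The current pushes perpendicular to the desired track; the heading must have a component into the current equal to 2.9 knots: 7.2 sin θ = 2.9.
sin θ = 0.4028, so θ = 23.752°.

23.8°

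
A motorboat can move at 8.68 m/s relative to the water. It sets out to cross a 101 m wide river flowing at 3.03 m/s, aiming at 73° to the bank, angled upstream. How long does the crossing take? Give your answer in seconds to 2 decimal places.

12.17 s

The component of the motorboat's velocity perpendicular to the bank is 8.68 × sin 73° = 8.301 m/s.
Only the cross-stream component determines the crossing time; the current contributes nothing perpendicular to the bank.
Time = 101 / 8.301 = 12.168 s.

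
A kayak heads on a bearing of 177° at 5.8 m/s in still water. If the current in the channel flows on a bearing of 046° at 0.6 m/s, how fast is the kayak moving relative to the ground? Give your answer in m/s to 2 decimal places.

5.43 m/s

Taking east as x and north as y: velocity relative to the water = (0.304, -5.792) m/s; the water relative to ground = (0.432, 0.417) m/s.
Velocity relative to ground = (0.304, -5.792) + (0.432, 0.417) = (0.735, -5.375) m/s.
Speed = |(0.735, -5.375)| = 5.425 m/s.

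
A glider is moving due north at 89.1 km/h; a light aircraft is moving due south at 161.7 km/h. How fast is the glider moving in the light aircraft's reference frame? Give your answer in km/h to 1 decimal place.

Taking east as x and north as y: glider velocity = (0.000, 89.100) km/h; light aircraft velocity = (0.000, -161.700) km/h.
Velocity of glider relative to light aircraft = (0.000, 89.100) − (0.000, -161.700) = (0.000, 250.800) km/h.
Magnitude = |(0.000, 250.800)| = 250.800 km/h.

250.8 km/h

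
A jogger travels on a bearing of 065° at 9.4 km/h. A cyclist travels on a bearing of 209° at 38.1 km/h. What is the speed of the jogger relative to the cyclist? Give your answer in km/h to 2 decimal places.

Taking east as x and north as y: jogger velocity = (8.519, 3.973) km/h; cyclist velocity = (-18.471, -33.323) km/h.
Velocity of jogger relative to cyclist = (8.519, 3.973) − (-18.471, -33.323) = (26.991, 37.296) km/h.
Magnitude = |(26.991, 37.296)| = 46.038 km/h.

46.04 km/h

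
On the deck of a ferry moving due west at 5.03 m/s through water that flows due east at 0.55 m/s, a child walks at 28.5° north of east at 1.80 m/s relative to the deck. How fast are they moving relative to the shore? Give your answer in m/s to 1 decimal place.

3.0 m/s

In east/north components (m/s): child relative to ferry = (1.582, 0.859); ferry relative to water = (-5.030, 0.000); water relative to ground = (0.550, 0.000).
Sum = (-2.898, 0.859) m/s.
Speed = |(-2.898, 0.859)| = 3.023 m/s.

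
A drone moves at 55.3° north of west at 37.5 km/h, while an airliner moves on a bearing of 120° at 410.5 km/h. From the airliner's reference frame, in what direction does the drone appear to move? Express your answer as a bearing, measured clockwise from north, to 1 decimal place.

Taking east as x and north as y: drone velocity = (-21.348, 30.830) km/h; airliner velocity = (355.503, -205.250) km/h.
Velocity of drone relative to airliner = (-21.348, 30.830) − (355.503, -205.250) = (-376.851, 236.080) km/h.
Bearing = atan2(-376.85, 236.08) = 302.07° clockwise from north.

302.1°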